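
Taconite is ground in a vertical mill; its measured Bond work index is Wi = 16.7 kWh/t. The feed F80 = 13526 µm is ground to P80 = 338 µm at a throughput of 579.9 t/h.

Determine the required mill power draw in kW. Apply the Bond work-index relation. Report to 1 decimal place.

P = 4434.9 kW

Bond: W = 10·Wi·(1/√P80 − 1/√F80)
W = 10·16.7·(1/√338 − 1/√13526) = 10·16.7·(0.045794) = 7.6477 kWh/t
P = W·T = 7.6477·579.9 = 4434.9 kW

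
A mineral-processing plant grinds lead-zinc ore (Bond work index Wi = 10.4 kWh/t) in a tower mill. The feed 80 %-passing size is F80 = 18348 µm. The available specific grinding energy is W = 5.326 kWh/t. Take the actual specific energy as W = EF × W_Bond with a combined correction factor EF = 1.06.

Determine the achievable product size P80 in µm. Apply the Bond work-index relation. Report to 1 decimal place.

P80 = 322.4 µm

W_Bond = 10·Wi·(1/√P₈₀ − 1/√F₈₀)
W_Bond = W / EF = 5.326 / 1.06 = 5.0245 kWh/t
⇒ 1/√P80 = W_Bond/(10 Wi) + 1/√F80
  = 5.0245/(10·10.4) + 1/√18348 = 0.048313 + 0.007383 = 0.055695
P80 = (1/0.055695)² = 17.9548² = 322.38 µm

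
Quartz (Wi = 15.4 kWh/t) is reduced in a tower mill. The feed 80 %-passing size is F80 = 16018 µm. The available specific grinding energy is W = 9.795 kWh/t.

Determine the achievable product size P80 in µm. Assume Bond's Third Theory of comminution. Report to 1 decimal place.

W = 10 Wi / √P80 − 10 Wi / √F80
⇒ 1/√P80 = W/(10·Wi) + 1/√F80
  = 9.7950/(10·15.4) + 1/√16018 = 0.063604 + 0.007901 = 0.071505
P80 = (1/0.071505)² = 13.9850² = 195.58 µm

P80 = 195.6 µm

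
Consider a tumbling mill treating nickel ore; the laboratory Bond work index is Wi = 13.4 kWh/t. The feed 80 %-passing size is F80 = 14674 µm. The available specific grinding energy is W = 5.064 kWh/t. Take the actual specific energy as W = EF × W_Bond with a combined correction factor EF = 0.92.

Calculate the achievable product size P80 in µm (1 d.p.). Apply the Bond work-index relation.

P80 = 410.9 µm

W_Bond = 10·Wi·(1/√P₈₀ − 1/√F₈₀)
W_Bond = W / EF = 5.064 / 0.92 = 5.5043 kWh/t
1/√P80 = 1/√F80 + W_Bond/(10·Wi)
  = 5.5043/(10·13.4) + 1/√14674 = 0.041077 + 0.008255 = 0.049332
P80 = (1/0.049332)² = 20.2707² = 410.90 µm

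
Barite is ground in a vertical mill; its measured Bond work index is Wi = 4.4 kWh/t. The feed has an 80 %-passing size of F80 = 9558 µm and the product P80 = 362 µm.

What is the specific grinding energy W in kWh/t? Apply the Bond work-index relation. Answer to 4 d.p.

W = 1.8625 kWh/t

Bond: W = 10·Wi·(1/√P80 − 1/√F80)
1/√362 = 0.052559;  1/√9558 = 0.010229
W = 10·4.4·(0.052559 − 0.010229) = 1.8625 kWh/t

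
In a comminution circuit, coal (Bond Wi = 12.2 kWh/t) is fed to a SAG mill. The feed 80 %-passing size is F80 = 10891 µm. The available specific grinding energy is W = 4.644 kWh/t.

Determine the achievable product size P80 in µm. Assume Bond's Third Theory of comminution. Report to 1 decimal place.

P80 = 440.5 µm

Bond: W = 10·Wi·(1/√P80 − 1/√F80)
⇒ 1/√P80 = W/(10 Wi) + 1/√F80
  = 4.6440/(10·12.2) + 1/√10891 = 0.038066 + 0.009582 = 0.047648
P80 = (1/0.047648)² = 20.9873² = 440.47 µm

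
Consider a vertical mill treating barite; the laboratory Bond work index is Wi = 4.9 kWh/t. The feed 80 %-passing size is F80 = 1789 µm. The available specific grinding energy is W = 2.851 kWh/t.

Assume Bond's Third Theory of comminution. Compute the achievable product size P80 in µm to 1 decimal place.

P80 = 149.4 µm

W = 10·Wi·(P80^(-½) − F80^(-½))
⇒ 1/√P80 = W/(10·Wi) + 1/√F80
  = 2.8510/(10·4.9) + 1/√1789 = 0.058184 + 0.023643 = 0.081826
P80 = (1/0.081826)² = 12.2210² = 149.35 µm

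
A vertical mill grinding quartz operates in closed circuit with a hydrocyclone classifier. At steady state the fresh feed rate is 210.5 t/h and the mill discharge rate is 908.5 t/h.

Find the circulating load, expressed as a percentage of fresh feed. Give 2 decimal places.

M = F + R at steady state, so:
R = M − F = 908.5 − 210.5 = 698.0 t/h
CL = 100·R/F = 100·698.0/210.5 = 331.59 %

CL = 331.59 %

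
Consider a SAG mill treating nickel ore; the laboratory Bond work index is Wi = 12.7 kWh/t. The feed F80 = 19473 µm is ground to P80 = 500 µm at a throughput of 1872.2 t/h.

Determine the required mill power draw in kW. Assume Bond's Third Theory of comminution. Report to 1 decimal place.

P = 8929.5 kW

W = 10·Wi·[P80^(−½) − F80^(−½)]
W = 10·12.7·(1/√500 − 1/√19473) = 10·12.7·(0.037555) = 4.7695 kWh/t
P = W·T = 4.7695·1872.2 = 8929.5 kW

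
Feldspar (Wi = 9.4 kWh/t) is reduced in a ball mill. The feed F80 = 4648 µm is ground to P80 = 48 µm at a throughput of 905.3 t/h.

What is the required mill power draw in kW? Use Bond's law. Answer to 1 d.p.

P = 11034.7 kW

W = 10 Wi / √P80 − 10 Wi / √F80
W = 10·9.4·(1/√48 − 1/√4648) = 10·9.4·(0.129670) = 12.1890 kWh/t
Mill draw = 12.1890 × 905.3 = 11034.7 kW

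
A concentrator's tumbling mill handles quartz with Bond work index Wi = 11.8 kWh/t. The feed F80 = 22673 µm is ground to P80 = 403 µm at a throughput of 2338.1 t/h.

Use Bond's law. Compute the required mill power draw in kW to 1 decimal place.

W = 10·Wi·(P80^(-½) − F80^(-½))
W = 10·11.8·(1/√403 − 1/√22673) = 10·11.8·(0.043172) = 5.0943 kWh/t
Power = W × throughput = 5.0943 kWh/t × 2338.1 t/h = 11911.1 kW

P = 11911.1 kW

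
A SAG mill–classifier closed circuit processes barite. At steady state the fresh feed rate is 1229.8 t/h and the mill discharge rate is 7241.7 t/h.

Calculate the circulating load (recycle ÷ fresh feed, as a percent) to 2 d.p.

CL = 488.85 %

M = F + R at steady state, so:
R = M − F = 7241.7 − 1229.8 = 6011.9 t/h
CL = 100·R/F = 100·6011.9/1229.8 = 488.85 %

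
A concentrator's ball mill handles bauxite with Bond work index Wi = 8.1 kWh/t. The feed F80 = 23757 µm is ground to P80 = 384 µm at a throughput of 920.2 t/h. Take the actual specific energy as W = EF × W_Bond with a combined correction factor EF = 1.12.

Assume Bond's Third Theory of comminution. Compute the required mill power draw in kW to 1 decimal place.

P = 3718.5 kW

W = 10 Wi (P80^-0.5 − F80^-0.5)
W = 10·8.1·(1/√384 − 1/√23757) = 10·8.1·(0.044543) = 3.6080 kWh/t
With EF = 1.12: W = 3.6080·1.12 = 4.0410 kWh/t
P = W·T = 4.0410·920.2 = 3718.5 kW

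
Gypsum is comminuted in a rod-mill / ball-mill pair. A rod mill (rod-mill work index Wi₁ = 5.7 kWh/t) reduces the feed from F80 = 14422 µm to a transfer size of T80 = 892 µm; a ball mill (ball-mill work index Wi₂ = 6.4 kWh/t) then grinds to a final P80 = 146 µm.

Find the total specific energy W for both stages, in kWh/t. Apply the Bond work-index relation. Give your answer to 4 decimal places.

W = 10·Wi·[P80^(−½) − F80^(−½)]
Stage 1 (14422→892 µm, Wi₁=5.7): W₁ = 10·5.7·(0.033482 − 0.008327) = 1.4339 kWh/t
Stage 2 (892→146 µm, Wi₂=6.4): W₂ = 10·6.4·(0.082761 − 0.033482) = 3.1538 kWh/t
W = W₁ + W₂ = 1.4339 + 3.1538 = 4.5877 kWh/t

W = 4.5877 kWh/t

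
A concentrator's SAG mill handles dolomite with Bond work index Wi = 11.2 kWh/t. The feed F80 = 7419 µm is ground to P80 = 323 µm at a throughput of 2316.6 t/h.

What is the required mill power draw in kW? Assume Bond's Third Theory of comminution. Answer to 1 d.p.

P = 11424.4 kW

Bond: W = 10·Wi·(1/√P80 − 1/√F80)
W = 10·11.2·(1/√323 − 1/√7419) = 10·11.2·(0.044032) = 4.9315 kWh/t
Mill draw = 4.9315 × 2316.6 = 11424.4 kW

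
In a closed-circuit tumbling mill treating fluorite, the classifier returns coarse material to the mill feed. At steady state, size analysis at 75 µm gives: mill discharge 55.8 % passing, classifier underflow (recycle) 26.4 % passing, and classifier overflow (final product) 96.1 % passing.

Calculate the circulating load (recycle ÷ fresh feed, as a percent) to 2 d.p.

CL = 137.07 %

Classifier node, passing 75 µm:
(1+r)·d = r·u + o ⇒ r = (o−d)/(d−u)
r = (96.1 − 55.8)/(55.8 − 26.4) = 40.3/29.4 = 1.3707
CL = 100·r = 137.07 %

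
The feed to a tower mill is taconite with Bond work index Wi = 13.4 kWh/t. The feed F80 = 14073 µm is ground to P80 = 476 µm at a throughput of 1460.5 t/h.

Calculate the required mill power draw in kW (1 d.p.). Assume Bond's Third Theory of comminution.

P = 7320.5 kW

W = 10·Wi·[P80^(−½) − F80^(−½)]
W = 10·13.4·(1/√476 − 1/√14073) = 10·13.4·(0.037405) = 5.0123 kWh/t
P_mill = W·ṁ = 5.0123·1460.5 = 7320.5 kW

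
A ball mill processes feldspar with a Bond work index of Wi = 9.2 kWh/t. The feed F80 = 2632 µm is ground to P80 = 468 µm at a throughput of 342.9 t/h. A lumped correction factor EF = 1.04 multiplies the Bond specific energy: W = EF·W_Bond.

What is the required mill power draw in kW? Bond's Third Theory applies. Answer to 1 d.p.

P = 877.1 kW

W = 10·Wi·[P80^(−½) − F80^(−½)]
W = 10·9.2·(1/√468 − 1/√2632) = 10·9.2·(0.026733) = 2.4594 kWh/t
Corrected W = EF·W_Bond = 1.04·2.4594 = 2.5578 kWh/t
P_mill = W·ṁ = 2.5578·342.9 = 877.1 kW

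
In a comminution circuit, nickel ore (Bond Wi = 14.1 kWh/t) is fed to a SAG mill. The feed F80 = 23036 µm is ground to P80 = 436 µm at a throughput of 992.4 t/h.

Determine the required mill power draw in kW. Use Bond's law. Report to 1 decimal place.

Bond:  W = 10 Wi (1/√P − 1/√F)
W = 10·14.1·(1/√436 − 1/√23036) = 10·14.1·(0.041303) = 5.8237 kWh/t
Mill draw = 5.8237 × 992.4 = 5779.4 kW

P = 5779.4 kW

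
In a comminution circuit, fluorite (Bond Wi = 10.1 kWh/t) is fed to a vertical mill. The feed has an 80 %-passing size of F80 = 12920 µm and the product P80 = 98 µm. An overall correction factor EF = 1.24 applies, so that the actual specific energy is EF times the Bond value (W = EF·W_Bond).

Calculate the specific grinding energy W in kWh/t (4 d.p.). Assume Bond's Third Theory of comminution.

W = 10·Wi·[P80^(−½) − F80^(−½)]
1/√98 = 0.101015;  1/√12920 = 0.008798
W = 10·10.1·(0.101015 − 0.008798) = 9.3140 kWh/t
W_actual = 1.24 × 9.3140 = 11.5493 kWh/t

W = 11.5493 kWh/t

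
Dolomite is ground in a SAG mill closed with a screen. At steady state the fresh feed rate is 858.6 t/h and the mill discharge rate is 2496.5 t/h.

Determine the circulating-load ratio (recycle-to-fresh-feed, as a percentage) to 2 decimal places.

Steady state: M = F + R.
R = M − F = 2496.5 − 858.6 = 1637.9 t/h
CL = 100·R/F = 100·1637.9/858.6 = 190.76 %

CL = 190.76 %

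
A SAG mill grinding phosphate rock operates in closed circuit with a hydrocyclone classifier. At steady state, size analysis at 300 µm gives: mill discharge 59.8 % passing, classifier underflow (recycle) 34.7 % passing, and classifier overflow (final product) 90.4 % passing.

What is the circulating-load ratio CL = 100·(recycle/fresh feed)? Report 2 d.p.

CL = 121.91 %

Balance %-passing 300 µm (r = R/F):
r = (o − d)/(d − u)
r = (90.4 − 59.8)/(59.8 − 34.7) = 30.6/25.1 = 1.2191
CL = 100·r = 121.91 %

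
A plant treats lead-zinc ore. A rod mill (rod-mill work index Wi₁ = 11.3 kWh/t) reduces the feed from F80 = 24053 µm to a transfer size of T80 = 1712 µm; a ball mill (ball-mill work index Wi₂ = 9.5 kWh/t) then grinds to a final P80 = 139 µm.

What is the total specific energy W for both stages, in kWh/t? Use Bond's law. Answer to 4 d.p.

W_Bond = 10·Wi·(1/√P₈₀ − 1/√F₈₀)
Stage 1 (24053→1712 µm, Wi₁=11.3): W₁ = 10·11.3·(0.024168 − 0.006448) = 2.0024 kWh/t
Stage 2 (1712→139 µm, Wi₂=9.5): W₂ = 10·9.5·(0.084819 − 0.024168) = 5.7618 kWh/t
W = W₁ + W₂ = 2.0024 + 5.7618 = 7.7642 kWh/t

W = 7.7642 kWh/t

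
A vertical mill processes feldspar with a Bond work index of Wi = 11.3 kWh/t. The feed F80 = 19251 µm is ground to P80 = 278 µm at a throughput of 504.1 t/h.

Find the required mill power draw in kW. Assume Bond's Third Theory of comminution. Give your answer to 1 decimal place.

P = 3005.9 kW

Bond:  W = 10 Wi (1/√P − 1/√F)
W = 10·11.3·(1/√278 − 1/√19251) = 10·11.3·(0.052769) = 5.9629 kWh/t
Mill draw = 5.9629 × 504.1 = 3005.9 kW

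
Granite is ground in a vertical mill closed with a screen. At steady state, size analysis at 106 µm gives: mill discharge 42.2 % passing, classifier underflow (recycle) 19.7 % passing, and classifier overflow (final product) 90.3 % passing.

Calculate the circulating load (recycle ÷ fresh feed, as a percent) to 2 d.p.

CL = 213.78 %

Balance %-passing 106 µm (r = R/F):
(1+r)d = ru + o → r = (o−d)/(d−u)
r = (90.3 − 42.2)/(42.2 − 19.7) = 48.1/22.5 = 2.1378
CL = 100·r = 213.78 %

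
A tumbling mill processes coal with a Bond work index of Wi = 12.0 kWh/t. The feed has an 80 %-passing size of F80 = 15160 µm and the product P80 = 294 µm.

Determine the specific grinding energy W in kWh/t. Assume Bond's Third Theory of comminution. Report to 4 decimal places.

W = 10 Wi (1/√P80 − 1/√F80)  [Bond]
1/√294 = 0.058321;  1/√15160 = 0.008122
W = 10·12.0·(0.058321 − 0.008122) = 6.0239 kWh/t

W = 6.0239 kWh/t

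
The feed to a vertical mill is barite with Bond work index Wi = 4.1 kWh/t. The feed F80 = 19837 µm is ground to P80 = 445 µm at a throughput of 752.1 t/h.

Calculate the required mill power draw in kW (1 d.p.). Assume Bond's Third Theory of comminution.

P = 1242.8 kW

W = 10 Wi (P80^-0.5 − F80^-0.5)
W = 10·4.1·(1/√445 − 1/√19837) = 10·4.1·(0.040304) = 1.6525 kWh/t
Mill draw = 1.6525 × 752.1 = 1242.8 kW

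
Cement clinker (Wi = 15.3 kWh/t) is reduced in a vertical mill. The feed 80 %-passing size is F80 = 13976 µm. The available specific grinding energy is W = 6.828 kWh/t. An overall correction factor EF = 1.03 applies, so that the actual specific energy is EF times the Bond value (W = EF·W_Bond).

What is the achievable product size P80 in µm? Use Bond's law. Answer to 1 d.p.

P80 = 372.9 µm

Bond:  W = 10 Wi (1/√P − 1/√F)
W_Bond = W / EF = 6.828 / 1.03 = 6.6291 kWh/t
P80^-0.5 = F80^-0.5 + W_Bond/(10 Wi)
  = 6.6291/(10·15.3) + 1/√13976 = 0.043328 + 0.008459 = 0.051786
P80 = (1/0.051786)² = 19.3101² = 372.88 µm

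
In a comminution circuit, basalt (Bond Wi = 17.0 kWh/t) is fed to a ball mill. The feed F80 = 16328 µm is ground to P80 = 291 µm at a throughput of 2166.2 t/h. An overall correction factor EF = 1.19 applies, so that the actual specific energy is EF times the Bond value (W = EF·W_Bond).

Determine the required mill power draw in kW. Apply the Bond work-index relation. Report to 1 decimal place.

P = 22259.6 kW

W_Bond = 10·Wi·(1/√P₈₀ − 1/√F₈₀)
W = 10·17.0·(1/√291 − 1/√16328) = 10·17.0·(0.050795) = 8.6352 kWh/t
With EF = 1.19: W = 8.6352·1.19 = 10.2759 kWh/t
Mill draw = 10.2759 × 2166.2 = 22259.6 kW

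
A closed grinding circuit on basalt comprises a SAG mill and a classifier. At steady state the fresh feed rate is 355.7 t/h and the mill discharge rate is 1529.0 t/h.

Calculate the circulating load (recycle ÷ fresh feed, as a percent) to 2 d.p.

Steady state: M = F + R.
R = M − F = 1529.0 − 355.7 = 1173.3 t/h
CL = 100·R/F = 100·1173.3/355.7 = 329.86 %

CL = 329.86 %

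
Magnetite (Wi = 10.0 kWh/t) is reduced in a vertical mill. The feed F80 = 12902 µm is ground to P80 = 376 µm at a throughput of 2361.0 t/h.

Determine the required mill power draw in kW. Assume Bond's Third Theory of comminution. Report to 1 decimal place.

P = 10097.3 kW

Bond: W = 10·Wi·(1/√P80 − 1/√F80)
W = 10·10.0·(1/√376 − 1/√12902) = 10·10.0·(0.042767) = 4.2767 kWh/t
Mill draw = 4.2767 × 2361.0 = 10097.3 kW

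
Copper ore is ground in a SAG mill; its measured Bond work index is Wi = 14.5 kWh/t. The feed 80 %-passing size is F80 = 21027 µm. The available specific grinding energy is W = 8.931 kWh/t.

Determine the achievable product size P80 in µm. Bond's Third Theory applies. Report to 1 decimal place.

P80 = 213.2 µm

W_Bond = 10·Wi·(1/√P₈₀ − 1/√F₈₀)
P80^-0.5 = F80^-0.5 + W/(10 Wi)
  = 8.9310/(10·14.5) + 1/√21027 = 0.061593 + 0.006896 = 0.068489
P80 = (1/0.068489)² = 14.6008² = 213.18 µm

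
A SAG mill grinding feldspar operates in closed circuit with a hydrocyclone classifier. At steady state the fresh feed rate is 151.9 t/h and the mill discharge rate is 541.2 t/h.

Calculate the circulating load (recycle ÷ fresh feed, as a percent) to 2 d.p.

CL = 256.29 %

Steady state: M = F + R.
R = M − F = 541.2 − 151.9 = 389.3 t/h
CL = 100·R/F = 100·389.3/151.9 = 256.29 %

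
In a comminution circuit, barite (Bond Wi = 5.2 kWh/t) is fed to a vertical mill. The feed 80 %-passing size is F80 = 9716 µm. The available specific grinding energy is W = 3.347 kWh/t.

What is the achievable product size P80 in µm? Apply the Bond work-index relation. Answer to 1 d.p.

W = 10·Wi·(P80^(-½) − F80^(-½))
P80^-0.5 = F80^-0.5 + W/(10 Wi)
  = 3.3470/(10·5.2) + 1/√9716 = 0.064365 + 0.010145 = 0.074510
P80 = (1/0.074510)² = 13.4209² = 180.12 µm

P80 = 180.1 µm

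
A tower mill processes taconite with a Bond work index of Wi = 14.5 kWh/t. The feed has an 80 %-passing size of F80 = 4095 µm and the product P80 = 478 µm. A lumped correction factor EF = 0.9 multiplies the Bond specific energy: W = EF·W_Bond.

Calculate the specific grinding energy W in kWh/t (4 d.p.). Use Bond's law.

W = 3.9296 kWh/t

W = 10 Wi (1/√P80 − 1/√F80)  [Bond]
1/√478 = 0.045739;  1/√4095 = 0.015627
W = 10·14.5·(0.045739 − 0.015627) = 4.3662 kWh/t
Apply correction: 4.3662 × 0.9 = 3.9296 kWh/t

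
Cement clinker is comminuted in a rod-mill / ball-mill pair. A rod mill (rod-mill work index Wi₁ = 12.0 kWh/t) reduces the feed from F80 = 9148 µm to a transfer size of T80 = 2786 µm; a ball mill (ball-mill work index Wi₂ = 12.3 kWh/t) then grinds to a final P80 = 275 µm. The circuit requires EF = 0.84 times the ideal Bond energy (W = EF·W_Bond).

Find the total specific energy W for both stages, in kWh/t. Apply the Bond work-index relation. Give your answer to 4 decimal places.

W_Bond = 10·Wi·(1/√P₈₀ − 1/√F₈₀)
Stage 1 (9148→2786 µm, Wi₁=12.0): W₁ = 10·12.0·(0.018946 − 0.010455) = 1.0188 kWh/t
Stage 2 (2786→275 µm, Wi₂=12.3): W₂ = 10·12.3·(0.060302 − 0.018946) = 5.0869 kWh/t
W = W₁ + W₂ = 1.0188 + 5.0869 = 6.1057 kWh/t
W_actual = 0.84 × 6.1057 = 5.1288 kWh/t

W = 5.1288 kWh/t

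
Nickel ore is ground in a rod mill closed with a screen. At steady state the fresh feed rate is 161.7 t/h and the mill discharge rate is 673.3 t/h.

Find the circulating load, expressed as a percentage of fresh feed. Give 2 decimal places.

CL = 316.39 %

Discharge = new feed + return, hence
R = M − F = 673.3 − 161.7 = 511.6 t/h
CL = 100·R/F = 100·511.6/161.7 = 316.39 %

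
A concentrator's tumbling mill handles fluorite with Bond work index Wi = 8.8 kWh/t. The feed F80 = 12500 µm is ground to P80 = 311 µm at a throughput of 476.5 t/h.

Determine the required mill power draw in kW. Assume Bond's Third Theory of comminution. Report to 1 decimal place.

Bond:  W = 10 Wi (1/√P − 1/√F)
W = 10·8.8·(1/√311 − 1/√12500) = 10·8.8·(0.047761) = 4.2029 kWh/t
Mill draw = 4.2029 × 476.5 = 2002.7 kW

P = 2002.7 kW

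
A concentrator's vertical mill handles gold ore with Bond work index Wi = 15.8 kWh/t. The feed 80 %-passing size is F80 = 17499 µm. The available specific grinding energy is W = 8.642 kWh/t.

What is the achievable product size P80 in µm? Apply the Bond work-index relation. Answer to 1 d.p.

W = 10·Wi·[P80^(−½) − F80^(−½)]
P80^-0.5 = F80^-0.5 + W/(10 Wi)
  = 8.6420/(10·15.8) + 1/√17499 = 0.054696 + 0.007560 = 0.062256
P80 = (1/0.062256)² = 16.0628² = 258.01 µm

P80 = 258.0 µm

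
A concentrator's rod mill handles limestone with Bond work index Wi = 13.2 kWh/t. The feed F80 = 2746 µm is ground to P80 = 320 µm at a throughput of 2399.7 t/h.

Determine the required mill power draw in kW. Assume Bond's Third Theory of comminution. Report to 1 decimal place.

W = 10·Wi·(P80^(-½) − F80^(-½))
W = 10·13.2·(1/√320 − 1/√2746) = 10·13.2·(0.036819) = 4.8601 kWh/t
P_mill = W·ṁ = 4.8601·2399.7 = 11662.7 kW

P = 11662.7 kW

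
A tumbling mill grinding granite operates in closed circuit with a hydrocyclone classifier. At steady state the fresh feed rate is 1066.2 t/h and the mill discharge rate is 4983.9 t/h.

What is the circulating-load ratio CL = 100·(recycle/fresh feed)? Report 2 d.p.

CL = 367.45 %

Mill node: discharge = fresh + recycle.
R = M − F = 4983.9 − 1066.2 = 3917.7 t/h
CL = 100·R/F = 100·3917.7/1066.2 = 367.45 %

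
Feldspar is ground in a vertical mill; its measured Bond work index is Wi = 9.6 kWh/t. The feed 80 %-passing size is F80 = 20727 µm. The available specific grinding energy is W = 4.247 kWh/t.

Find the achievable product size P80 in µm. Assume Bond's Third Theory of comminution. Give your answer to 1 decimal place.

P80 = 381.7 µm

W = 10 Wi (P80^-0.5 − F80^-0.5)
⇒ 1/√P80 = W/(10·Wi) + 1/√F80
  = 4.2470/(10·9.6) + 1/√20727 = 0.044240 + 0.006946 = 0.051186
P80 = (1/0.051186)² = 19.5368² = 381.69 µm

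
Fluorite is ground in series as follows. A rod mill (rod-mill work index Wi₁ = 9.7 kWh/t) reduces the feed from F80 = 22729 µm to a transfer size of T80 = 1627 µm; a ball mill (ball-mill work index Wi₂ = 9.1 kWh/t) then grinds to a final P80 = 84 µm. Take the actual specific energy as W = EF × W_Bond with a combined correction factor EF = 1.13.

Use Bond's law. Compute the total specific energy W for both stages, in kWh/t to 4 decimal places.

Bond:  W = 10 Wi (1/√P − 1/√F)
Stage 1 (22729→1627 µm, Wi₁=9.7): W₁ = 10·9.7·(0.024792 − 0.006633) = 1.7614 kWh/t
Stage 2 (1627→84 µm, Wi₂=9.1): W₂ = 10·9.1·(0.109109 − 0.024792) = 7.6729 kWh/t
W = W₁ + W₂ = 1.7614 + 7.6729 = 9.4343 kWh/t
Apply correction: 9.4343 × 1.13 = 10.6607 kWh/t

W = 10.6607 kWh/t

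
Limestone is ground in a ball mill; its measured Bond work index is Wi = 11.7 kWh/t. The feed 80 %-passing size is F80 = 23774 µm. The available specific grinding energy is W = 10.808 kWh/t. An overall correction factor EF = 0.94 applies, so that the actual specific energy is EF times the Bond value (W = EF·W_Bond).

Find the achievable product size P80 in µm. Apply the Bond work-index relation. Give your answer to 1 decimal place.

P80 = 91.1 µm

W = 10·Wi·(P80^(-½) − F80^(-½))
W_Bond = W / EF = 10.808 / 0.94 = 11.4979 kWh/t
⇒ 1/√P80 = W_Bond/(10·Wi) + 1/√F80
  = 11.4979/(10·11.7) + 1/√23774 = 0.098272 + 0.006486 = 0.104758
P80 = (1/0.104758)² = 9.5458² = 91.12 µm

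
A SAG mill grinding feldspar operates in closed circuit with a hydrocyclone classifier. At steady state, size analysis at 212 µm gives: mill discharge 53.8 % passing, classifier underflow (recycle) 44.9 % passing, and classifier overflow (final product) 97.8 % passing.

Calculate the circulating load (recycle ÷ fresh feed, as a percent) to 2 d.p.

Balance %-passing 212 µm (r = R/F):
(1+r)d = ru + o → r = (o−d)/(d−u)
r = (97.8 − 53.8)/(53.8 − 44.9) = 44.0/8.9 = 4.9438
CL = 100·r = 494.38 %

CL = 494.38 %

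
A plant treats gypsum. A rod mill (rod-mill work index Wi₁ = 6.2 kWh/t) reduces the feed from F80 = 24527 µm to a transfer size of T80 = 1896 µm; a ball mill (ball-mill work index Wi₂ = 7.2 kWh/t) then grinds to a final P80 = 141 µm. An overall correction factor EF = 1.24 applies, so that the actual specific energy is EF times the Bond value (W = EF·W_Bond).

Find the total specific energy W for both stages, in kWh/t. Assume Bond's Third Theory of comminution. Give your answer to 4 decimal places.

W = 6.7431 kWh/t

W_Bond = 10·Wi·(1/√P₈₀ − 1/√F₈₀)
Stage 1 (24527→1896 µm, Wi₁=6.2): W₁ = 10·6.2·(0.022966 − 0.006385) = 1.0280 kWh/t
Stage 2 (1896→141 µm, Wi₂=7.2): W₂ = 10·7.2·(0.084215 − 0.022966) = 4.4100 kWh/t
W = W₁ + W₂ = 1.0280 + 4.4100 = 5.4380 kWh/t
Apply correction: 5.4380 × 1.24 = 6.7431 kWh/t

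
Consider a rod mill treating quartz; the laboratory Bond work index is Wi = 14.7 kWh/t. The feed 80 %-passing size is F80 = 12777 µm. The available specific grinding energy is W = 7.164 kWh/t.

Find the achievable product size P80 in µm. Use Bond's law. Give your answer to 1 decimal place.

Bond:  W = 10 Wi (1/√P − 1/√F)
P80^-0.5 = F80^-0.5 + W/(10 Wi)
  = 7.1640/(10·14.7) + 1/√12777 = 0.048735 + 0.008847 = 0.057581
P80 = (1/0.057581)² = 17.3667² = 301.60 µm

P80 = 301.6 µm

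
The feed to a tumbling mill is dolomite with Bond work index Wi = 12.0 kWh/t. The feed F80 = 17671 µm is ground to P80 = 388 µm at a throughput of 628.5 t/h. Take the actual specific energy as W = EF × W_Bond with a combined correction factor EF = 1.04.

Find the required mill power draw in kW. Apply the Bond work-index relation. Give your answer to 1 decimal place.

P = 3392.0 kW

Bond: W = 10·Wi·(1/√P80 − 1/√F80)
W = 10·12.0·(1/√388 − 1/√17671) = 10·12.0·(0.043245) = 5.1894 kWh/t
Corrected W = EF·W_Bond = 1.04·5.1894 = 5.3969 kWh/t
P_mill = W·ṁ = 5.3969·628.5 = 3392.0 kW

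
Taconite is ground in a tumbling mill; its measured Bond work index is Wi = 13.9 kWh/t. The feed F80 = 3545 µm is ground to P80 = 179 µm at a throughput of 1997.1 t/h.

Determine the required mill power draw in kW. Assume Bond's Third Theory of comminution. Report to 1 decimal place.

W = 10 Wi (1/√P80 − 1/√F80)  [Bond]
W = 10·13.9·(1/√179 − 1/√3545) = 10·13.9·(0.057948) = 8.0548 kWh/t
Power = W × throughput = 8.0548 kWh/t × 1997.1 t/h = 16086.2 kW

P = 16086.2 kW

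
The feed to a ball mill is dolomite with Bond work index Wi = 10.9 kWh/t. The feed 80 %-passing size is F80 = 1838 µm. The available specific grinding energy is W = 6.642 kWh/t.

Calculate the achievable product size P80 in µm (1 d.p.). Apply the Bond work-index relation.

Bond:  W = 10 Wi (1/√P − 1/√F)
P80^(−½) = W/(10 Wi) + F80^(−½)
  = 6.6420/(10·10.9) + 1/√1838 = 0.060936 + 0.023325 = 0.084261
P80 = (1/0.084261)² = 11.8679² = 140.85 µm

P80 = 140.8 µm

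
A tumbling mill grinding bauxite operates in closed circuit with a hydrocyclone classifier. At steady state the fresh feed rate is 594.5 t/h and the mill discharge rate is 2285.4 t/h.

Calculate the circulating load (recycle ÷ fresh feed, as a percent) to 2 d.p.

Mill node: discharge = fresh + recycle.
R = M − F = 2285.4 − 594.5 = 1690.9 t/h
CL = 100·R/F = 100·1690.9/594.5 = 284.42 %

CL = 284.42 %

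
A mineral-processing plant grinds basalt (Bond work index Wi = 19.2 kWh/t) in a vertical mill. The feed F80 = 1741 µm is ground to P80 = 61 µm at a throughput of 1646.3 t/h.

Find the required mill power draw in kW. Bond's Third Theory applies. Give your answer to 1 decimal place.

P = 32895.6 kW

W = 10 Wi (1/√P80 − 1/√F80)  [Bond]
W = 10·19.2·(1/√61 − 1/√1741) = 10·19.2·(0.104071) = 19.9816 kWh/t
P_mill = W·ṁ = 19.9816·1646.3 = 32895.6 kW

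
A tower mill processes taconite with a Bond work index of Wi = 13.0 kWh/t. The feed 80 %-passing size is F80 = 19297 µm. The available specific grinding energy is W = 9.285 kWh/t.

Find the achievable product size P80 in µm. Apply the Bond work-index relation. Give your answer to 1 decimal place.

W = 10 Wi (P80^-0.5 − F80^-0.5)
P80^-0.5 = F80^-0.5 + W/(10 Wi)
  = 9.2850/(10·13.0) + 1/√19297 = 0.071423 + 0.007199 = 0.078622
P80 = (1/0.078622)² = 12.7191² = 161.78 µm

P80 = 161.8 µm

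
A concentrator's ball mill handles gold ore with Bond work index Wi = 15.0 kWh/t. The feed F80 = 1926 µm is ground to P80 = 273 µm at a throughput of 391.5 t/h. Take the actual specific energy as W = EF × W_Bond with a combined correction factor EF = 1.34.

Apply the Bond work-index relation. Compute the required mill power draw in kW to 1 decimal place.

W = 10·Wi·[P80^(−½) − F80^(−½)]
W = 10·15.0·(1/√273 − 1/√1926) = 10·15.0·(0.037737) = 5.6605 kWh/t
Corrected W = EF·W_Bond = 1.34·5.6605 = 7.5850 kWh/t
P = W·T = 7.5850·391.5 = 2969.5 kW

P = 2969.5 kW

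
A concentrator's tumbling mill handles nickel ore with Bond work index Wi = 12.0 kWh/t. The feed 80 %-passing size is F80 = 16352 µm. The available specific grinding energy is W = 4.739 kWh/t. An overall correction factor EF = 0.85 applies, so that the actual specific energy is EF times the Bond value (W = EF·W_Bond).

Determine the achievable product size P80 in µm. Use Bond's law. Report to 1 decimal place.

W = 10·Wi·[P80^(−½) − F80^(−½)]
W_Bond = W / EF = 4.739 / 0.85 = 5.5753 kWh/t
P80^(−½) = W_Bond/(10 Wi) + F80^(−½)
  = 5.5753/(10·12.0) + 1/√16352 = 0.046461 + 0.007820 = 0.054281
P80 = (1/0.054281)² = 18.4227² = 339.40 µm

P80 = 339.4 µm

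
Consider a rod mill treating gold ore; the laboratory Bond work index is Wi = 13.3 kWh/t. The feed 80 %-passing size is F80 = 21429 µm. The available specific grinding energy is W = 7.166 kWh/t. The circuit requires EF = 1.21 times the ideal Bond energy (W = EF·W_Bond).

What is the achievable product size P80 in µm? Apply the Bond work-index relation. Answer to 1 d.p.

Bond: W = 10·Wi·(1/√P80 − 1/√F80)
W_Bond = W / EF = 7.166 / 1.21 = 5.9223 kWh/t
1/√P80 = 1/√F80 + W_Bond/(10·Wi)
  = 5.9223/(10·13.3) + 1/√21429 = 0.044529 + 0.006831 = 0.051360
P80 = (1/0.051360)² = 19.4704² = 379.10 µm

P80 = 379.1 µm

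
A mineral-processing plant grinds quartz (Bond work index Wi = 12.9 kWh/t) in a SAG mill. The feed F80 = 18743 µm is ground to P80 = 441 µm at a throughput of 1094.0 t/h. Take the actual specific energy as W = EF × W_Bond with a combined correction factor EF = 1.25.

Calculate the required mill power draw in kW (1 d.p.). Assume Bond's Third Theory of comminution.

Bond: W = 10·Wi·(1/√P80 − 1/√F80)
W = 10·12.9·(1/√441 − 1/√18743) = 10·12.9·(0.040315) = 5.2006 kWh/t
W_actual = 1.25 × 5.2006 = 6.5007 kWh/t
Mill draw = 6.5007 × 1094.0 = 7111.8 kW

P = 7111.8 kW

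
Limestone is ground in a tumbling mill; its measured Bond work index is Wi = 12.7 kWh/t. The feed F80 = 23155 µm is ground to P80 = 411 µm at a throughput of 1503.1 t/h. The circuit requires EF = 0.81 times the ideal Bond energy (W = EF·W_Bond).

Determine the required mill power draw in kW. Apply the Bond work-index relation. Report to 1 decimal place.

W = 10·Wi·(P80^(-½) − F80^(-½))
W = 10·12.7·(1/√411 − 1/√23155) = 10·12.7·(0.042755) = 5.4298 kWh/t
Corrected W = EF·W_Bond = 0.81·5.4298 = 4.3982 kWh/t
P_mill = W·ṁ = 4.3982·1503.1 = 6610.9 kW

P = 6610.9 kW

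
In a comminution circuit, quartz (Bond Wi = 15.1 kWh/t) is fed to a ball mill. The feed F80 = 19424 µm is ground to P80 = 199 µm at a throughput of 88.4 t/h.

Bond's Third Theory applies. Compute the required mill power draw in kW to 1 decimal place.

P = 850.5 kW

W = 10 Wi (P80^-0.5 − F80^-0.5)
W = 10·15.1·(1/√199 − 1/√19424) = 10·15.1·(0.063713) = 9.6207 kWh/t
Mill draw = 9.6207 × 88.4 = 850.5 kW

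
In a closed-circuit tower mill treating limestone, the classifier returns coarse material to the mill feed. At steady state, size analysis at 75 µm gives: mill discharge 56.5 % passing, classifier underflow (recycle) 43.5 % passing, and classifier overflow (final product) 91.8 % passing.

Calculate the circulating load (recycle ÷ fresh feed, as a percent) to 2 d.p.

CL = 271.54 %

Classifier node, passing 75 µm:
(1+r)·d = r·u + o ⇒ r = (o−d)/(d−u)
r = (91.8 − 56.5)/(56.5 − 43.5) = 35.3/13.0 = 2.7154
CL = 100·r = 271.54 %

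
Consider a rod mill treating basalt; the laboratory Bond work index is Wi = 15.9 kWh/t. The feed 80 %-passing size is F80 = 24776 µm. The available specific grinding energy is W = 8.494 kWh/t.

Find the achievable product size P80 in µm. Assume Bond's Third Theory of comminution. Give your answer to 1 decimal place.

Bond:  W = 10 Wi (1/√P − 1/√F)
⇒ 1/√P80 = W/(10 Wi) + 1/√F80
  = 8.4940/(10·15.9) + 1/√24776 = 0.053421 + 0.006353 = 0.059774
P80 = (1/0.059774)² = 16.7296² = 279.88 µm

P80 = 279.9 µm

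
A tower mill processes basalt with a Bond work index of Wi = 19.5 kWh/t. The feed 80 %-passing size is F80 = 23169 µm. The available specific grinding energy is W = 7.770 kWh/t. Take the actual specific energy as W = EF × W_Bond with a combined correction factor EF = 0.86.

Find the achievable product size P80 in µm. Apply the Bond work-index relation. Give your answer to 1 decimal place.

W_Bond = 10·Wi·(1/√P₈₀ − 1/√F₈₀)
W_Bond = W / EF = 7.770 / 0.86 = 9.0349 kWh/t
⇒ 1/√P80 = W_Bond/(10·Wi) + 1/√F80
  = 9.0349/(10·19.5) + 1/√23169 = 0.046333 + 0.006570 = 0.052902
P80 = (1/0.052902)² = 18.9027² = 357.31 µm

P80 = 357.3 µm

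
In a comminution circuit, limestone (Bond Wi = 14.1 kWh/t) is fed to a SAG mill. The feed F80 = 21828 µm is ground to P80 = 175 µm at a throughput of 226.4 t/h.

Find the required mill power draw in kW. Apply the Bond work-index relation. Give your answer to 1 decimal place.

W = 10·Wi·[P80^(−½) − F80^(−½)]
W = 10·14.1·(1/√175 − 1/√21828) = 10·14.1·(0.068824) = 9.7042 kWh/t
P = W·T = 9.7042·226.4 = 2197.0 kW

P = 2197.0 kW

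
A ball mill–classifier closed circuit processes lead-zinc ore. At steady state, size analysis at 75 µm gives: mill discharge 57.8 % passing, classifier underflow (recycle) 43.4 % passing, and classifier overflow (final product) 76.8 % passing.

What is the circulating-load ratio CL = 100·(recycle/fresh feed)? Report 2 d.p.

CL = 131.94 %

Mass balance on the −75 µm fraction:
(1+r)d = ru + o → r = (o−d)/(d−u)
r = (76.8 − 57.8)/(57.8 − 43.4) = 19.0/14.4 = 1.3194
CL = 100·r = 131.94 %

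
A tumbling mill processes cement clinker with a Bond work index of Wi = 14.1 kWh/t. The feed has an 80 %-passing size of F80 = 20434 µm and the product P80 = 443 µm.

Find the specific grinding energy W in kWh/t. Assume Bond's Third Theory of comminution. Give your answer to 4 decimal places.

W = 5.7127 kWh/t

W = 10 Wi (1/√P80 − 1/√F80)  [Bond]
1/√443 = 0.047511;  1/√20434 = 0.006996
W = 10·14.1·(0.047511 − 0.006996) = 5.7127 kWh/t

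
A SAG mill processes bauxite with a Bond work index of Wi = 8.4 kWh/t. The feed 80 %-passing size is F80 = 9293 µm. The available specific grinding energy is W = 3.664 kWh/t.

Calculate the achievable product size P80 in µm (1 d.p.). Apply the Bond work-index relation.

P80 = 343.0 µm

W = 10 Wi (1/√P80 − 1/√F80)  [Bond]
P80^(−½) = W/(10 Wi) + F80^(−½)
  = 3.6640/(10·8.4) + 1/√9293 = 0.043619 + 0.010373 = 0.053992
P80 = (1/0.053992)² = 18.5211² = 343.03 µm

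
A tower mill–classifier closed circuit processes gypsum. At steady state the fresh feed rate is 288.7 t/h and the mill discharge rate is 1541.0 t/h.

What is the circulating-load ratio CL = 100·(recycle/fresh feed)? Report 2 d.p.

M = F + R at steady state, so:
R = M − F = 1541.0 − 288.7 = 1252.3 t/h
CL = 100·R/F = 100·1252.3/288.7 = 433.77 %

CL = 433.77 %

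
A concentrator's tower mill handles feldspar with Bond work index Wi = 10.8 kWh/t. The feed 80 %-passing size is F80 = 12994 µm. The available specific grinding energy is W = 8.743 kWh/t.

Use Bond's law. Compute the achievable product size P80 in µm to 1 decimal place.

W_Bond = 10·Wi·(1/√P₈₀ − 1/√F₈₀)
⇒ 1/√P80 = W/(10·Wi) + 1/√F80
  = 8.7430/(10·10.8) + 1/√12994 = 0.080954 + 0.008773 = 0.089726
P80 = (1/0.089726)² = 11.1450² = 124.21 µm

P80 = 124.2 µm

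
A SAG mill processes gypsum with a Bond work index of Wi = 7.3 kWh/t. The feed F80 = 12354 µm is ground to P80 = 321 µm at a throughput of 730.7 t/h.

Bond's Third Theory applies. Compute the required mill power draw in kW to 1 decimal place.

P = 2497.3 kW

W_Bond = 10·Wi·(1/√P₈₀ − 1/√F₈₀)
W = 10·7.3·(1/√321 − 1/√12354) = 10·7.3·(0.046818) = 3.4177 kWh/t
Power = W × throughput = 3.4177 kWh/t × 730.7 t/h = 2497.3 kW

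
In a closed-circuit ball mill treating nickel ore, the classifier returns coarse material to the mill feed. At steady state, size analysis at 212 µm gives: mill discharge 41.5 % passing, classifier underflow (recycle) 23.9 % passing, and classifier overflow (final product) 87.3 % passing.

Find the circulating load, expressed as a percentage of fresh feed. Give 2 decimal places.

CL = 260.23 %

Classifier node, passing 212 µm:
(1+r)d = ru + o → r = (o−d)/(d−u)
r = (87.3 − 41.5)/(41.5 − 23.9) = 45.8/17.6 = 2.6023
CL = 100·r = 260.23 %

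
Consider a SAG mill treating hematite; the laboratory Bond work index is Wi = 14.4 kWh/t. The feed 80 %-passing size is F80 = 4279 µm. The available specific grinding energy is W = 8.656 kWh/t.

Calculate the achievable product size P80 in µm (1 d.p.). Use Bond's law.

Bond:  W = 10 Wi (1/√P − 1/√F)
P80^(−½) = W/(10 Wi) + F80^(−½)
  = 8.6560/(10·14.4) + 1/√4279 = 0.060111 + 0.015287 = 0.075398
P80 = (1/0.075398)² = 13.2629² = 175.90 µm

P80 = 175.9 µm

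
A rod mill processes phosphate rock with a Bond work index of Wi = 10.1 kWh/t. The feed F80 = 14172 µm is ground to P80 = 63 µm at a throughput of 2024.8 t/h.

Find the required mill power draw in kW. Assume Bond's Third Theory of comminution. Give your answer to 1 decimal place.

P = 24047.3 kW

Bond: W = 10·Wi·(1/√P80 − 1/√F80)
W = 10·10.1·(1/√63 − 1/√14172) = 10·10.1·(0.117588) = 11.8764 kWh/t
Mill draw = 11.8764 × 2024.8 = 24047.3 kW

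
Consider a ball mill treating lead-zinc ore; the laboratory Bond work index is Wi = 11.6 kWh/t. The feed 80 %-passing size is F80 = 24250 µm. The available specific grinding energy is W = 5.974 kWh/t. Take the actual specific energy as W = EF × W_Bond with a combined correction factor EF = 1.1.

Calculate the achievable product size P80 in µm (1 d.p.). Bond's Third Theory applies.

W = 10 Wi (P80^-0.5 − F80^-0.5)
W_Bond = W / EF = 5.974 / 1.1 = 5.4309 kWh/t
⇒ 1/√P80 = W_Bond/(10 Wi) + 1/√F80
  = 5.4309/(10·11.6) + 1/√24250 = 0.046818 + 0.006422 = 0.053240
P80 = (1/0.053240)² = 18.7829² = 352.80 µm

P80 = 352.8 µm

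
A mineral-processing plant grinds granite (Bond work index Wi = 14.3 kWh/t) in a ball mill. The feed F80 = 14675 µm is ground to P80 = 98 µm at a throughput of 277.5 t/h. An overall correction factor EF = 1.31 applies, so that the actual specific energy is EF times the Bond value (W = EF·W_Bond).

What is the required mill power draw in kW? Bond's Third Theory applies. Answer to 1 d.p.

P = 4822.1 kW

W = 10·Wi·[P80^(−½) − F80^(−½)]
W = 10·14.3·(1/√98 − 1/√14675) = 10·14.3·(0.092760) = 13.2647 kWh/t
W_actual = 1.31 × 13.2647 = 17.3768 kWh/t
P_mill = W·ṁ = 17.3768·277.5 = 4822.1 kW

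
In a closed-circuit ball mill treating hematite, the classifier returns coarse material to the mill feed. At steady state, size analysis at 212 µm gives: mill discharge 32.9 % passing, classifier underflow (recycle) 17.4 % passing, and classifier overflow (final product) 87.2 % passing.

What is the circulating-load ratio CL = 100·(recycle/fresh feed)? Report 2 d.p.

Mass balance on the −212 µm fraction:
Fd + Rd = Ru + Fo ⇒ R/F = (o−d)/(d−u)
r = (87.2 − 32.9)/(32.9 − 17.4) = 54.3/15.5 = 3.5032
CL = 100·r = 350.32 %

CL = 350.32 %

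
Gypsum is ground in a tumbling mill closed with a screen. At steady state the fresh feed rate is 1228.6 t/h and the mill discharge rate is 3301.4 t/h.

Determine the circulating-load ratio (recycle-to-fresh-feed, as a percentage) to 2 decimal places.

Mill node: discharge = fresh + recycle.
R = M − F = 3301.4 − 1228.6 = 2072.8 t/h
CL = 100·R/F = 100·2072.8/1228.6 = 168.71 %

CL = 168.71 %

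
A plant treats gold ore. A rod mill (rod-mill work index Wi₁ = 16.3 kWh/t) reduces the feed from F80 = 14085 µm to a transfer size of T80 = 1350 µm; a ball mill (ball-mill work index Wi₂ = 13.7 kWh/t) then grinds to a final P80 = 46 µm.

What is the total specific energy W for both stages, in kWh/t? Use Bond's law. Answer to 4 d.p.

W = 19.5337 kWh/t

Bond: W = 10·Wi·(1/√P80 − 1/√F80)
Stage 1 (14085→1350 µm, Wi₁=16.3): W₁ = 10·16.3·(0.027217 − 0.008426) = 3.0629 kWh/t
Stage 2 (1350→46 µm, Wi₂=13.7): W₂ = 10·13.7·(0.147442 − 0.027217) = 16.4709 kWh/t
W = W₁ + W₂ = 3.0629 + 16.4709 = 19.5337 kWh/t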